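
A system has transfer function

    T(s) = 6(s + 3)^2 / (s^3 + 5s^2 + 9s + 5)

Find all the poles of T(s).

The poles are the roots of the denominator s^3 + 5s^2 + 9s + 5 = 0.
Trying s = -1: the polynomial evaluates to 0, so (s + 1) is a factor.
Dividing out leaves s^2 + 4s + 5 = 0.
The quadratic formula then gives s = -2 ± 1j.

s = -2 ± j, -1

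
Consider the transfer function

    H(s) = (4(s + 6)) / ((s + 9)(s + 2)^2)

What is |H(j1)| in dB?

|H(j1)|_dB ≈ -5.39 dB

Substitute s = j1: numerator = 24 + j4, denominator = 23 + j39.
|H(j1)| = |24 + j4| / |23 + j39| = 24.331 / 45.277 ≈ 0.5374.
In decibels: 20·log₁₀(0.5374) ≈ -5.39 dB.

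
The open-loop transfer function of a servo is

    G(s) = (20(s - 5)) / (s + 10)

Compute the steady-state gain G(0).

G(0) = -10

Set s = 0: G(0) = (-100) / (10) = -10.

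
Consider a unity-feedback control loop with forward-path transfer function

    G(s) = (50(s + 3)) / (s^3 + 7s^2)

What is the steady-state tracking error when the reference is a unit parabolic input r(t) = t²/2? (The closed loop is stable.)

G(s) has 2 poles at the origin.
This is a Type 2 system. Ka = lim_{s→0} s^2·G(s) = 150/7.
e_ss = 1/Ka = 1/(150/7) = 7/150 ≈ 0.04667.

e_ss = 0.04667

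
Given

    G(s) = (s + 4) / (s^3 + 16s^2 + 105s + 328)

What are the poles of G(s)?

s = -4 ± 5j, -8

The poles are the roots of the denominator s^3 + 16s^2 + 105s + 328 = 0.
Trying s = -8: the polynomial evaluates to 0, so (s + 8) is a factor.
Dividing out leaves s^2 + 8s + 41 = 0.
The quadratic formula then gives s = -4 ± 5j.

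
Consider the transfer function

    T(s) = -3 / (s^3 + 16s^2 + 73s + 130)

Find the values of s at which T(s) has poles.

The poles are the roots of the denominator s^3 + 16s^2 + 73s + 130 = 0.
Trying s = -10: the polynomial evaluates to 0, so (s + 10) is a factor.
Dividing out leaves s^2 + 6s + 13 = 0.
The quadratic formula then gives s = -3 ± 2j.

s = -10, -3 ± 2j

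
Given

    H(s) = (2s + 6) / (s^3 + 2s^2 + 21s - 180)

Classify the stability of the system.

unstable

The denominator s^3 + 2s^2 + 21s - 180 factors as (s^2 + 6s + 45)(s - 4), giving poles at s = -3 + 6j, -3 - 6j, 4.
Since the pole(s) at s = 4 lie in the right half-plane, the system is unstable.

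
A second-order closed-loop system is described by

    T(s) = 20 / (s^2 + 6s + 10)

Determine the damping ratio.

Compare the denominator to the standard form s^2 + 2ζωₙs + ωₙ².
ωₙ² = 10, so ωₙ = √10 ≈ 3.162 rad/s.
2ζωₙ = 6, so ζ = 6/(2·√10) ≈ 0.9487.

ζ ≈ 0.9487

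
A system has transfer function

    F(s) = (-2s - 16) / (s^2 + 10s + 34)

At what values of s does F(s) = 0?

Set the numerator to zero: -2s - 16 = 0, i.e. -2·(s + 8) = 0.
So s = -8.

s = -8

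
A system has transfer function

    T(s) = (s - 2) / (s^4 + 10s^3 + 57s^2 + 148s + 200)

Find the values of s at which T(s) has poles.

The poles are the roots of the denominator s^4 + 10s^3 + 57s^2 + 148s + 200 = 0.
No real roots exist; factor into two real quadratics: (s^2 + 4s + 8)(s^2 + 6s + 25) = 0.
Each quadratic gives a conjugate pair via the quadratic formula.

s = -2 ± 2j, -3 ± 4j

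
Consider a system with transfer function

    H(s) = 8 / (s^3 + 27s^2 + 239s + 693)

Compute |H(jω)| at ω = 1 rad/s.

Substitute s = j1: numerator = 8, denominator = 666 + j238.
|H(j1)| = |8| / |666 + j238| = 8 / 707.25 ≈ 0.01131.

|H(j1)| ≈ 0.01131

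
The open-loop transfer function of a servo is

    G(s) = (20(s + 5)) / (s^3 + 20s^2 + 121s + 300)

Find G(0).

G(0) = 1/3 ≈ 0.3333

Set s = 0: G(0) = (100) / (300) = 1/3.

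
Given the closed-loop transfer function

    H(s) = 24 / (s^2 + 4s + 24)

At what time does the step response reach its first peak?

t_p ≈ 0.7025 s

Comparing s^2 + 4s + 24 to s^2 + 2ζωₙs + ωₙ²: ωₙ = √24 ≈ 4.899 rad/s and ζ = 4/(2·√24) ≈ 0.4082.
ζωₙ = 4/2 = 2, so ω_d = ωₙ√(1−ζ²) = √(ωₙ² − (ζωₙ)²) = √(24 − 2²) = √20 ≈ 4.472 rad/s.
t_p = π/ω_d = π/4.472 ≈ 0.7025 s.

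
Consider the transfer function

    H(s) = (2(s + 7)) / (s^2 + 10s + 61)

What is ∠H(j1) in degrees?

At s = j1: numerator = 14 + j2, denominator = 60 + j10.
∠H = ∠num − ∠den = 8.1301° − (9.4623°) = -1.332°.

∠H(j1) ≈ -1.332°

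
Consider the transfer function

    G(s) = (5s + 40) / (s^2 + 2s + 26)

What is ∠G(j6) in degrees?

∠G(j6) ≈ -92.94°

At s = j6: numerator = 40 + j30, denominator = -10 + j12.
∠G = ∠num − ∠den = 36.870° − (129.81°) = -92.94°.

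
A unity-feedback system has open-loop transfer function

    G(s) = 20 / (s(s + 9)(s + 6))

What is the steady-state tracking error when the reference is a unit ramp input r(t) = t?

G(s) has one pole at the origin.
This is a Type 1 system. Kv = lim_{s→0} s·G(s) = 20/54 = 10/27.
e_ss = 1/Kv = 1/(10/27) = 27/10 ≈ 2.700.

e_ss = 2.700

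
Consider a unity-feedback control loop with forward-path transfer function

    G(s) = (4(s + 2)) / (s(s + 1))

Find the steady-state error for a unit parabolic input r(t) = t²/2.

e_ss = ∞

G(s) has one pole at the origin.
This is a Type 1 system; Ka = lim_{s→0} s^2·G(s) = 0, so the steady-state error for a parabola input is infinite.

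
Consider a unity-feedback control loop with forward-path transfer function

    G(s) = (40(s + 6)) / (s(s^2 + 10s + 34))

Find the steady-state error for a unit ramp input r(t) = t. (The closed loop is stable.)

e_ss = 0.1417

G(s) has one pole at the origin.
This is a Type 1 system. Kv = lim_{s→0} s·G(s) = 240/34 = 120/17.
e_ss = 1/Kv = 1/(120/17) = 17/120 ≈ 0.1417.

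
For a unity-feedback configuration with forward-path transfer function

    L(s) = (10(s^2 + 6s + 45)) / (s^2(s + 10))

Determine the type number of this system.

Type 2

The denominator has 2 factors of s at the origin (free integrators), so this is a Type 2 system.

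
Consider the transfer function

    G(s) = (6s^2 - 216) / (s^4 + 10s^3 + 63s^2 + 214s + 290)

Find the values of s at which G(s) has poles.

The poles are the roots of the denominator s^4 + 10s^3 + 63s^2 + 214s + 290 = 0.
No real roots exist; factor into two real quadratics: (s^2 + 4s + 29)(s^2 + 6s + 10) = 0.
Each quadratic gives a conjugate pair via the quadratic formula.

s = -2 + 5j, -2 - 5j, -3 + j, -3 - j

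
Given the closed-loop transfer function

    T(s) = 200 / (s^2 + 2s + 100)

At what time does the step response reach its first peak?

Comparing s^2 + 2s + 100 to s^2 + 2ζωₙs + ωₙ²: ωₙ = 10 rad/s and ζ = 2/(2·10) = 0.1.
ζωₙ = 2/2 = 1, so ω_d = ωₙ√(1−ζ²) = √(ωₙ² − (ζωₙ)²) = √(100 − 1²) = √99 ≈ 9.950 rad/s.
t_p = π/ω_d = π/9.950 ≈ 0.3157 s.

t_p ≈ 0.3157 s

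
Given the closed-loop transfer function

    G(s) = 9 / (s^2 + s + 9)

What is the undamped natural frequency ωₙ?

ωₙ = 3 rad/s

Compare the denominator to the standard form s^2 + 2ζωₙs + ωₙ².
ωₙ² = 9, so ωₙ = 3 rad/s.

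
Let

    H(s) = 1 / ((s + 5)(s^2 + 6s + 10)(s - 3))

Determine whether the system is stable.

unstable

The poles can be read from the denominator factors: s = -5, -3 + j, -3 - j, 3.
Since the pole(s) at s = 3 lie in the right half-plane, the system is unstable.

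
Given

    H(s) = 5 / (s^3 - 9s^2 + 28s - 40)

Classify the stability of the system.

unstable

The denominator s^3 - 9s^2 + 28s - 40 factors as (s^2 - 4s + 8)(s - 5), giving poles at s = 2 ± 2j, 5.
Since the pole(s) at s = 2 ± 2j, 5 lie in the right half-plane, the system is unstable.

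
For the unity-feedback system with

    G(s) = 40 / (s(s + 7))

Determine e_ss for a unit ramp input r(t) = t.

G(s) has one pole at the origin.
This is a Type 1 system. Kv = lim_{s→0} s·G(s) = 40/7.
e_ss = 1/Kv = 1/(40/7) = 7/40 ≈ 0.1750.

e_ss = 0.1750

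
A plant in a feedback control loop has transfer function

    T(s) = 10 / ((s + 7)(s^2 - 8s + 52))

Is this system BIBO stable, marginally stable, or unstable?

The poles can be read from the denominator factors: s = -7, 4 + 6j, 4 - 6j.
Since the pole(s) at s = 4 ± 6j lie in the right half-plane, the system is unstable.

unstable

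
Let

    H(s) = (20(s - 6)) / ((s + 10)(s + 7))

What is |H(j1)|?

|H(j1)| ≈ 1.712

Substitute s = j1: numerator = -120 + j20, denominator = 69 + j17.
|H(j1)| = |-120 + j20| / |69 + j17| = 121.66 / 71.063 ≈ 1.712.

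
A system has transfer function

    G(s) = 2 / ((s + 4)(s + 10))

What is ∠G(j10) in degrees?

At s = j10: numerator = 2, denominator = -60 + j140.
∠G = ∠num − ∠den = 0° − (113.20°) = -113.2°.

∠G(j10) ≈ -113.2°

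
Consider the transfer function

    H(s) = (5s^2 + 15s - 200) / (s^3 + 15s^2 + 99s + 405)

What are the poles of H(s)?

The poles are the roots of the denominator s^3 + 15s^2 + 99s + 405 = 0.
Trying s = -9: the polynomial evaluates to 0, so (s + 9) is a factor.
Dividing out leaves s^2 + 6s + 45 = 0.
The quadratic formula then gives s = -3 ± 6j.

s = -9, -3 + 6j, -3 - 6j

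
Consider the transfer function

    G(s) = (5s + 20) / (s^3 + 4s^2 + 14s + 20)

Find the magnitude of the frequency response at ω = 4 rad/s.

|G(j4)| ≈ 0.6325

Substitute s = j4: numerator = 20 + j20, denominator = -44 - j8.
|G(j4)| = |20 + j20| / |-44 - j8| = 28.284 / 44.721 ≈ 0.6325.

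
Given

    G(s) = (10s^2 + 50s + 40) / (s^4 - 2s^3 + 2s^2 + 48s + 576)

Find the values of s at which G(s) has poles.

s = 4 + 4j, 4 - 4j, -3 + 3j, -3 - 3j

The poles are the roots of the denominator s^4 - 2s^3 + 2s^2 + 48s + 576 = 0.
No real roots exist; factor into two real quadratics: (s^2 - 8s + 32)(s^2 + 6s + 18) = 0.
Each quadratic gives a conjugate pair via the quadratic formula.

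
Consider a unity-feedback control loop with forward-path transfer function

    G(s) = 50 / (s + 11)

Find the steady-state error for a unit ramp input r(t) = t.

e_ss = ∞

G(s) has no poles at the origin.
This is a Type 0 system; Kv = lim_{s→0} s·G(s) = 0, so the steady-state error for a ramp input is infinite.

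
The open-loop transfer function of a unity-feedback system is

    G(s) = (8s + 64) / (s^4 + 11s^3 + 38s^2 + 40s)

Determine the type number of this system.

Type 1

Factor s from the denominator: s^4 + 11s^3 + 38s^2 + 40s = s·(s^3 + 11s^2 + 38s + 40).
There is 1 pole at the origin, so the system is Type 1.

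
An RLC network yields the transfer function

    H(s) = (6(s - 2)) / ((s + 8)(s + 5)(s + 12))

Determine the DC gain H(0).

At s = 0 each factor (s + a) contributes a and each (s^2 + bs + c) contributes c.
H(0) = 6·(-2) / ((8) · (5) · (12)) = -12/480 = -1/40.

H(0) = -1/40 ≈ -0.02500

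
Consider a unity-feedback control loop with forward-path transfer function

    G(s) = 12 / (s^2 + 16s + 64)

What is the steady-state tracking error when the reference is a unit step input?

e_ss = 0.8421

G(s) has no poles at the origin.
This is a Type 0 system. Kp = lim_{s→0} G(s) = 12/64 = 3/16.
e_ss = 1/(1 + Kp) = 1/(1 + 3/16) = 16/19 ≈ 0.8421.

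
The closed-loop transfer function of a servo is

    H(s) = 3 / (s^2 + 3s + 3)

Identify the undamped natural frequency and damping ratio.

Compare the denominator to the standard form s^2 + 2ζωₙs + ωₙ².
ωₙ² = 3, so ωₙ = √3 ≈ 1.732 rad/s.
2ζωₙ = 3, so ζ = 3/(2·√3) ≈ 0.8660.

ωₙ ≈ 1.732 rad/s, ζ ≈ 0.8660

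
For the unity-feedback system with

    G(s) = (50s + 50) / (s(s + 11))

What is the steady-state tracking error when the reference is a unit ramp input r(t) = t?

e_ss = 0.2200

G(s) has one pole at the origin.
This is a Type 1 system. Kv = lim_{s→0} s·G(s) = 50/11.
e_ss = 1/Kv = 1/(50/11) = 11/50 ≈ 0.2200.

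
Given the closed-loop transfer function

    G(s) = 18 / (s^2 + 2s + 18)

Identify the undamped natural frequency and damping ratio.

Compare the denominator to the standard form s^2 + 2ζωₙs + ωₙ².
ωₙ² = 18, so ωₙ = √18 ≈ 4.243 rad/s.
2ζωₙ = 2, so ζ = 2/(2·√18) ≈ 0.2357.

ωₙ ≈ 4.243 rad/s, ζ ≈ 0.2357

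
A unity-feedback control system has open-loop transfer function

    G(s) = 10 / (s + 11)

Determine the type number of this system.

The denominator has no factor of s at the origin — no free integrator — so this is a Type 0 system.

Type 0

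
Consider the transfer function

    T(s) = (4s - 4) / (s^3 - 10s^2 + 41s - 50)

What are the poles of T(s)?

s = 4 ± 3j, 2

The poles are the roots of the denominator s^3 - 10s^2 + 41s - 50 = 0.
Trying s = 2: the polynomial evaluates to 0, so (s - 2) is a factor.
Dividing out leaves s^2 - 8s + 25 = 0.
The quadratic formula then gives s = 4 ± 3j.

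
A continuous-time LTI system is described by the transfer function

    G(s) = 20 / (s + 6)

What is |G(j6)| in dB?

|G(j6)|_dB ≈ 7.45 dB

Substitute s = j6: numerator = 20, denominator = 6 + j6.
|G(j6)| = |20| / |6 + j6| = 20 / 8.4853 ≈ 2.357.
In decibels: 20·log₁₀(2.357) ≈ 7.45 dB.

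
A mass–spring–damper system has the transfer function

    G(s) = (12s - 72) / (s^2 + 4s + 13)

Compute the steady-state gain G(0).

G(0) = -72/13 ≈ -5.538

Set s = 0: G(0) = (-72) / (13) = -72/13.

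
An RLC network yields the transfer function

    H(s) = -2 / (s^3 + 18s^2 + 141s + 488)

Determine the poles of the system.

s = -5 ± 6j, -8

The poles are the roots of the denominator s^3 + 18s^2 + 141s + 488 = 0.
Trying s = -8: the polynomial evaluates to 0, so (s + 8) is a factor.
Dividing out leaves s^2 + 10s + 61 = 0.
The quadratic formula then gives s = -5 ± 6j.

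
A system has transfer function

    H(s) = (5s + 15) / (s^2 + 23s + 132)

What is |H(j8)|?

|H(j8)| ≈ 0.2178

Substitute s = j8: numerator = 15 + j40, denominator = 68 + j184.
|H(j8)| = |15 + j40| / |68 + j184| = 42.720 / 196.16 ≈ 0.2178.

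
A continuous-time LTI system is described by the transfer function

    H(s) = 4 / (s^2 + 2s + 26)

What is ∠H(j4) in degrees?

∠H(j4) ≈ -38.66°

At s = j4: numerator = 4, denominator = 10 + j8.
∠H = ∠num − ∠den = 0° − (38.660°) = -38.66°.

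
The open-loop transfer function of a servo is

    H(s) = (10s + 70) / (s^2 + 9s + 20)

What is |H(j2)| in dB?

|H(j2)|_dB ≈ 9.61 dB

Substitute s = j2: numerator = 70 + j20, denominator = 16 + j18.
|H(j2)| = |70 + j20| / |16 + j18| = 72.801 / 24.083 ≈ 3.023.
In decibels: 20·log₁₀(3.023) ≈ 9.61 dB.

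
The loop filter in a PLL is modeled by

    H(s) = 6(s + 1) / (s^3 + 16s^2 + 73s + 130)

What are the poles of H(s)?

s = -3 + 2j, -3 - 2j, -10

The poles are the roots of the denominator s^3 + 16s^2 + 73s + 130 = 0.
Trying s = -10: the polynomial evaluates to 0, so (s + 10) is a factor.
Dividing out leaves s^2 + 6s + 13 = 0.
The quadratic formula then gives s = -3 ± 2j.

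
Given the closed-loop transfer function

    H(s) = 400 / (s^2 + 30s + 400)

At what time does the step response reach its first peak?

t_p ≈ 0.2375 s

Comparing s^2 + 30s + 400 to s^2 + 2ζωₙs + ωₙ²: ωₙ = 20 rad/s and ζ = 30/(2·20) = 0.75.
ζωₙ = 30/2 = 15, so ω_d = ωₙ√(1−ζ²) = √(ωₙ² − (ζωₙ)²) = √(400 − 15²) = √175 ≈ 13.23 rad/s.
t_p = π/ω_d = π/13.23 ≈ 0.2375 s.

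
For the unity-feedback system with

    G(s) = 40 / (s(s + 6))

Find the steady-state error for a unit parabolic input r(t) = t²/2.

e_ss = ∞

G(s) has one pole at the origin.
This is a Type 1 system; Ka = lim_{s→0} s^2·G(s) = 0, so the steady-state error for a parabola input is infinite.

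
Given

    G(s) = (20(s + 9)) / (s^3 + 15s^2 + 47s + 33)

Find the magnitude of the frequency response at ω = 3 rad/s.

|G(j3)| ≈ 1.240

Substitute s = j3: numerator = 180 + j60, denominator = -102 + j114.
|G(j3)| = |180 + j60| / |-102 + j114| = 189.74 / 152.97 ≈ 1.240.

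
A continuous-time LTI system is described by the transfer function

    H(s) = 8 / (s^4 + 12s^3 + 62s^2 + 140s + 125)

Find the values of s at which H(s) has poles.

s = -2 ± j, -4 ± 3j

The poles are the roots of the denominator s^4 + 12s^3 + 62s^2 + 140s + 125 = 0.
No real roots exist; factor into two real quadratics: (s^2 + 4s + 5)(s^2 + 8s + 25) = 0.
Each quadratic gives a conjugate pair via the quadratic formula.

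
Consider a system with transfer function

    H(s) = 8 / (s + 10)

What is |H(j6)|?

|H(j6)| ≈ 0.6860

Substitute s = j6: numerator = 8, denominator = 10 + j6.
|H(j6)| = |8| / |10 + j6| = 8 / 11.662 ≈ 0.6860.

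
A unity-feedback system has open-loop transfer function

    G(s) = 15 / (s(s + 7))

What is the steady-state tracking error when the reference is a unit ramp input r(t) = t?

e_ss = 0.4667

G(s) has one pole at the origin.
This is a Type 1 system. Kv = lim_{s→0} s·G(s) = 15/7.
e_ss = 1/Kv = 1/(15/7) = 7/15 ≈ 0.4667.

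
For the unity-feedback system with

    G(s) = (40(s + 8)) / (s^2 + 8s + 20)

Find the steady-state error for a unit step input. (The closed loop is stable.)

e_ss = 0.05882

G(s) has no poles at the origin.
This is a Type 0 system. Kp = lim_{s→0} G(s) = 320/20 = 16.
e_ss = 1/(1 + Kp) = 1/(1 + 16) = 1/17 ≈ 0.05882.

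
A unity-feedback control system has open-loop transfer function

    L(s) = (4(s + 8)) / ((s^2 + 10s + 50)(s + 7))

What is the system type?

Type 0

The denominator has no factor of s at the origin — no free integrator — so this is a Type 0 system.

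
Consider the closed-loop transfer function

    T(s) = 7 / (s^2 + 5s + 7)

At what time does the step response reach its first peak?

Comparing s^2 + 5s + 7 to s^2 + 2ζωₙs + ωₙ²: ωₙ = √7 ≈ 2.646 rad/s and ζ = 5/(2·√7) ≈ 0.9449.
ζωₙ = 5/2 = 2.5, so ω_d = ωₙ√(1−ζ²) = √(ωₙ² − (ζωₙ)²) = √(7 − 2.5²) = √0.75 ≈ 0.8660 rad/s.
t_p = π/ω_d = π/0.8660 ≈ 3.628 s.

t_p ≈ 3.628 s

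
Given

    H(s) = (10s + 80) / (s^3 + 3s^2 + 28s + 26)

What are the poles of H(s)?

The poles are the roots of the denominator s^3 + 3s^2 + 28s + 26 = 0.
Trying s = -1: the polynomial evaluates to 0, so (s + 1) is a factor.
Dividing out leaves s^2 + 2s + 26 = 0.
The quadratic formula then gives s = -1 ± 5j.

s = -1 ± 5j, -1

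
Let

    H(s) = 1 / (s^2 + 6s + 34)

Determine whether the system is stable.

stable

The denominator s^2 + 6s + 34 factors as (s^2 + 6s + 34), giving poles at s = -3 + 5j, -3 - 5j.
Since all poles lie strictly in the left half-plane, the system is stable.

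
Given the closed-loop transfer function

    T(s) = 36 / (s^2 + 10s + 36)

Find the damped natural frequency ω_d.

ω_d ≈ 3.317 rad/s

Comparing s^2 + 10s + 36 to s^2 + 2ζωₙs + ωₙ²: ωₙ = 6 rad/s and ζ = 10/(2·6) ≈ 0.8333.
ζωₙ = 10/2 = 5, so ω_d = ωₙ√(1−ζ²) = √(ωₙ² − (ζωₙ)²) = √(36 − 5²) = √11 ≈ 3.317 rad/s.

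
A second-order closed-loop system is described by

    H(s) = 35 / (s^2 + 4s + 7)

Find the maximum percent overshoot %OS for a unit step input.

Comparing s^2 + 4s + 7 to s^2 + 2ζωₙs + ωₙ²: ωₙ = √7 ≈ 2.646 rad/s and ζ = 4/(2·√7) ≈ 0.7559.
%OS = 100·exp(−πζ/√(1−ζ²)) = 100·exp(−π·0.7559/√(1−0.7559²)) ≈ 2.66%.

%OS ≈ 2.66%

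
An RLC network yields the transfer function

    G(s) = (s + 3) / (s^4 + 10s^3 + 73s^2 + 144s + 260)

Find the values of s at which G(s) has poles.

s = -4 ± 6j, -1 ± 2j

The poles are the roots of the denominator s^4 + 10s^3 + 73s^2 + 144s + 260 = 0.
No real roots exist; factor into two real quadratics: (s^2 + 8s + 52)(s^2 + 2s + 5) = 0.
Each quadratic gives a conjugate pair via the quadratic formula.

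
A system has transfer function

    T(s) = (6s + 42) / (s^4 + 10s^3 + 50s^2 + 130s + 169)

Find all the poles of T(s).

The poles are the roots of the denominator s^4 + 10s^3 + 50s^2 + 130s + 169 = 0.
No real roots exist; factor into two real quadratics: (s^2 + 6s + 13)(s^2 + 4s + 13) = 0.
Each quadratic gives a conjugate pair via the quadratic formula.

s = -3 + 2j, -3 - 2j, -2 + 3j, -2 - 3j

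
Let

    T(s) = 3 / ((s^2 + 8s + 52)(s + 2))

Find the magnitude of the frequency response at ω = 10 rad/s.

Substitute s = j10: numerator = 3, denominator = -896 - j320.
|T(j10)| = |3| / |-896 - j320| = 3 / 951.43 ≈ 0.003153.

|T(j10)| ≈ 0.003153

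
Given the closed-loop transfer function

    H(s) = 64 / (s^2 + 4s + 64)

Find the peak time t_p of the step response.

t_p ≈ 0.4056 s

Comparing s^2 + 4s + 64 to s^2 + 2ζωₙs + ωₙ²: ωₙ = 8 rad/s and ζ = 4/(2·8) = 0.25.
ζωₙ = 4/2 = 2, so ω_d = ωₙ√(1−ζ²) = √(ωₙ² − (ζωₙ)²) = √(64 − 2²) = √60 ≈ 7.746 rad/s.
t_p = π/ω_d = π/7.746 ≈ 0.4056 s.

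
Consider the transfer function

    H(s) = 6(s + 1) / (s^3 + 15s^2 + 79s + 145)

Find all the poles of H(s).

The poles are the roots of the denominator s^3 + 15s^2 + 79s + 145 = 0.
Trying s = -5: the polynomial evaluates to 0, so (s + 5) is a factor.
Dividing out leaves s^2 + 10s + 29 = 0.
The quadratic formula then gives s = -5 ± 2j.

s = -5 + 2j, -5 - 2j, -5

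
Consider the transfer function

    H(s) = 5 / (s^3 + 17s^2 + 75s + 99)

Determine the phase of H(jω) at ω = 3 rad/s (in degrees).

At s = j3: numerator = 5, denominator = -54 + j198.
∠H = ∠num − ∠den = 0° − (105.26°) = -105.3°.

∠H(j3) ≈ -105.3°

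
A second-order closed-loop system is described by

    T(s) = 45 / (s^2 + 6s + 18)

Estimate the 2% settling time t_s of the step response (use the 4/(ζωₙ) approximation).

Comparing s^2 + 6s + 18 to s^2 + 2ζωₙs + ωₙ²: ωₙ = √18 ≈ 4.243 rad/s and ζ = 6/(2·√18) ≈ 0.7071.
ζωₙ = 6/2 = 3, so t_s ≈ 4/(ζωₙ) = 4/3 ≈ 1.333 s.

t_s ≈ 1.333 s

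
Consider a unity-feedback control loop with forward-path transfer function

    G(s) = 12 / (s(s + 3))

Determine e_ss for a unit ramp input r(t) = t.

G(s) has one pole at the origin.
This is a Type 1 system. Kv = lim_{s→0} s·G(s) = 12/3 = 4.
e_ss = 1/Kv = 1/(4) = 1/4 ≈ 0.2500.

e_ss = 0.2500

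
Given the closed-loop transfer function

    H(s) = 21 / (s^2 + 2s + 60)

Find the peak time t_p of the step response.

t_p ≈ 0.4090 s

Comparing s^2 + 2s + 60 to s^2 + 2ζωₙs + ωₙ²: ωₙ = √60 ≈ 7.746 rad/s and ζ = 2/(2·√60) ≈ 0.1291.
ζωₙ = 2/2 = 1, so ω_d = ωₙ√(1−ζ²) = √(ωₙ² − (ζωₙ)²) = √(60 − 1²) = √59 ≈ 7.681 rad/s.
t_p = π/ω_d = π/7.681 ≈ 0.4090 s.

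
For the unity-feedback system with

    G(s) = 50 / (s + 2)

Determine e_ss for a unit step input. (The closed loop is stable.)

e_ss = 0.03846

G(s) has no poles at the origin.
This is a Type 0 system. Kp = lim_{s→0} G(s) = 50/2 = 25.
e_ss = 1/(1 + Kp) = 1/(1 + 25) = 1/26 ≈ 0.03846.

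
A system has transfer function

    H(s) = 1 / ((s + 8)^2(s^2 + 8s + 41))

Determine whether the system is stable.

stable

The poles can be read from the denominator factors: s = -8, -8, -4 + 5j, -4 - 5j.
Since all poles lie strictly in the left half-plane, the system is stable.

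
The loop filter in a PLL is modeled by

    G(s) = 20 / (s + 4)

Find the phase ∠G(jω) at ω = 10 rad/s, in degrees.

∠G(j10) ≈ -68.20°

At s = j10: numerator = 20, denominator = 4 + j10.
∠G = ∠num − ∠den = 0° − (68.199°) = -68.20°.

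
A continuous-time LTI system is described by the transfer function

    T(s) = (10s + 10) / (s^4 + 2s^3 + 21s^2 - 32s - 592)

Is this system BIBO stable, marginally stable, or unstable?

The denominator s^4 + 2s^3 + 21s^2 - 32s - 592 factors as (s^2 + 2s + 37)(s - 4)(s + 4), giving poles at s = -1 ± 6j, 4, -4.
Since the pole(s) at s = 4 lie in the right half-plane, the system is unstable.

unstable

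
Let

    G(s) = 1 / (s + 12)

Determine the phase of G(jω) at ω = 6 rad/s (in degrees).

∠G(j6) ≈ -26.57°

At s = j6: numerator = 1, denominator = 12 + j6.
∠G = ∠num − ∠den = 0° − (26.565°) = -26.57°.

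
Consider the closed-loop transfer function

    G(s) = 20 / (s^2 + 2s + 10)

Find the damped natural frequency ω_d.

ω_d = 3 rad/s

Comparing s^2 + 2s + 10 to s^2 + 2ζωₙs + ωₙ²: ωₙ = √10 ≈ 3.162 rad/s and ζ = 2/(2·√10) ≈ 0.3162.
ζωₙ = 2/2 = 1, so ω_d = ωₙ√(1−ζ²) = √(ωₙ² − (ζωₙ)²) = √(10 − 1²) = √9 = 3 rad/s.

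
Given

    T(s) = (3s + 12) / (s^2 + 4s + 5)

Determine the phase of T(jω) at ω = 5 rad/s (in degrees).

∠T(j5) ≈ -83.66°

At s = j5: numerator = 12 + j15, denominator = -20 + j20.
∠T = ∠num − ∠den = 51.340° − (135°) = -83.66°.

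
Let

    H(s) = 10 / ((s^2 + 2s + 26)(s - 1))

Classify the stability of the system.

unstable

The poles can be read from the denominator factors: s = -1 + 5j, -1 - 5j, 1.
Since the pole(s) at s = 1 lie in the right half-plane, the system is unstable.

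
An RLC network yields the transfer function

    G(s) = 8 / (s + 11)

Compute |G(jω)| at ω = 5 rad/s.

Substitute s = j5: numerator = 8, denominator = 11 + j5.
|G(j5)| = |8| / |11 + j5| = 8 / 12.083 ≈ 0.6621.

|G(j5)| ≈ 0.6621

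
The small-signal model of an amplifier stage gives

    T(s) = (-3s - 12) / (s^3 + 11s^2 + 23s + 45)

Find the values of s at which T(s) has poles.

The poles are the roots of the denominator s^3 + 11s^2 + 23s + 45 = 0.
Trying s = -9: the polynomial evaluates to 0, so (s + 9) is a factor.
Dividing out leaves s^2 + 2s + 5 = 0.
The quadratic formula then gives s = -1 ± 2j.

s = -9, -1 + 2j, -1 - 2j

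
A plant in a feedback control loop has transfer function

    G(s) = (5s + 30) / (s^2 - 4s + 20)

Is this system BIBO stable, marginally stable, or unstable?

The poles can be read from the denominator factors: s = 2 ± 4j.
Since the pole(s) at s = 2 + 4j, 2 - 4j lie in the right half-plane, the system is unstable.

unstable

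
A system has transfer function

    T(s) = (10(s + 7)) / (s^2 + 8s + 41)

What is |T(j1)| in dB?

Substitute s = j1: numerator = 70 + j10, denominator = 40 + j8.
|T(j1)| = |70 + j10| / |40 + j8| = 70.711 / 40.792 ≈ 1.733.
In decibels: 20·log₁₀(1.733) ≈ 4.78 dB.

|T(j1)|_dB ≈ 4.78 dB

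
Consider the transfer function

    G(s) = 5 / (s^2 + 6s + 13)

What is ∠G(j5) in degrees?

At s = j5: numerator = 5, denominator = -12 + j30.
∠G = ∠num − ∠den = 0° − (111.80°) = -111.8°.

∠G(j5) ≈ -111.8°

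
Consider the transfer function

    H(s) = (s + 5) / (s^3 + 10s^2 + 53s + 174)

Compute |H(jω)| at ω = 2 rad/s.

Substitute s = j2: numerator = 5 + j2, denominator = 134 + j98.
|H(j2)| = |5 + j2| / |134 + j98| = 5.3852 / 166.01 ≈ 0.03244.

|H(j2)| ≈ 0.03244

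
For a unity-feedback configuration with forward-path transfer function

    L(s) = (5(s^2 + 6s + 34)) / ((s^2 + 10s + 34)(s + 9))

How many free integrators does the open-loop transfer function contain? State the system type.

The denominator has no factor of s at the origin — no free integrator — so this is a Type 0 system.

Type 0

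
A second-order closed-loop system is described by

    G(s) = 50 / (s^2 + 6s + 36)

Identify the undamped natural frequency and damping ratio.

ωₙ = 6 rad/s, ζ = 0.5

Compare the denominator to the standard form s^2 + 2ζωₙs + ωₙ².
ωₙ² = 36, so ωₙ = 6 rad/s.
2ζωₙ = 6, so ζ = 6/(2·6) = 0.5.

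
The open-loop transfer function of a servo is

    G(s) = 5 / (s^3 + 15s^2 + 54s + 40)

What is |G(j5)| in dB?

|G(j5)|_dB ≈ -37.3 dB

Substitute s = j5: numerator = 5, denominator = -335 + j145.
|G(j5)| = |5| / |-335 + j145| = 5 / 365.03 ≈ 0.01370.
In decibels: 20·log₁₀(0.01370) ≈ -37.3 dB.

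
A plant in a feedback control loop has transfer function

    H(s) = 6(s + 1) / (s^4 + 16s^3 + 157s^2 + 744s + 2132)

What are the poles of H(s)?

s = -4 + 5j, -4 - 5j, -4 + 6j, -4 - 6j

The poles are the roots of the denominator s^4 + 16s^3 + 157s^2 + 744s + 2132 = 0.
No real roots exist; factor into two real quadratics: (s^2 + 8s + 41)(s^2 + 8s + 52) = 0.
Each quadratic gives a conjugate pair via the quadratic formula.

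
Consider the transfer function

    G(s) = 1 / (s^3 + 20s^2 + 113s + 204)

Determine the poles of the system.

s = -4 + j, -4 - j, -12

The poles are the roots of the denominator s^3 + 20s^2 + 113s + 204 = 0.
Trying s = -12: the polynomial evaluates to 0, so (s + 12) is a factor.
Dividing out leaves s^2 + 8s + 17 = 0.
The quadratic formula then gives s = -4 ± 1j.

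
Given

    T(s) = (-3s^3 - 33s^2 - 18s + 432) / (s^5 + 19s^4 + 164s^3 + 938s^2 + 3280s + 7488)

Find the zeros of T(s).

Set the numerator to zero: -3s^3 - 33s^2 - 18s + 432 = 0, i.e. -3·(s^3 + 11s^2 + 6s - 144) = 0.
Factoring: (s + 6)(s - 3)(s + 8) = 0.

s = -6, 3, -8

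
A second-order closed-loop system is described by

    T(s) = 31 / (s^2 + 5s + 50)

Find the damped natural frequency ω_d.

Comparing s^2 + 5s + 50 to s^2 + 2ζωₙs + ωₙ²: ωₙ = √50 ≈ 7.071 rad/s and ζ = 5/(2·√50) ≈ 0.3536.
ζωₙ = 5/2 = 2.5, so ω_d = ωₙ√(1−ζ²) = √(ωₙ² − (ζωₙ)²) = √(50 − 2.5²) = √43.75 ≈ 6.614 rad/s.

ω_d ≈ 6.614 rad/s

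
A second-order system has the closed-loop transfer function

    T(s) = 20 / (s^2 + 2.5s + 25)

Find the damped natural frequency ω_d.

ω_d ≈ 4.841 rad/s

Comparing s^2 + 2.5s + 25 to s^2 + 2ζωₙs + ωₙ²: ωₙ = 5 rad/s and ζ = 2.5/(2·5) = 0.25.
ζωₙ = 2.5/2 = 1.25, so ω_d = ωₙ√(1−ζ²) = √(ωₙ² − (ζωₙ)²) = √(25 − 1.25²) = √23.4375 ≈ 4.841 rad/s.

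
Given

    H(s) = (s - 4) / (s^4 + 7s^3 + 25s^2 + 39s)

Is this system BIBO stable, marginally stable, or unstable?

The denominator s^4 + 7s^3 + 25s^2 + 39s factors as s(s^2 + 4s + 13)(s + 3), giving poles at s = 0, -2 + 3j, -2 - 3j, -3.
Since the simple pole(s) at s = 0 lie on the jω-axis with none in the right half-plane, the system is marginally stable.

marginally stable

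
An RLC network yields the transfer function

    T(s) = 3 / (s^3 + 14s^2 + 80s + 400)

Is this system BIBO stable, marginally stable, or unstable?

The denominator s^3 + 14s^2 + 80s + 400 factors as (s^2 + 4s + 40)(s + 10), giving poles at s = -2 ± 6j, -10.
Since all poles lie strictly in the left half-plane, the system is stable.

stable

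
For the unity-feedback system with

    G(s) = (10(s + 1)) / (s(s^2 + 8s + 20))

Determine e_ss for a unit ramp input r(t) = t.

e_ss = 2

G(s) has one pole at the origin.
This is a Type 1 system. Kv = lim_{s→0} s·G(s) = 10/20 = 1/2.
e_ss = 1/Kv = 1/(1/2) = 2.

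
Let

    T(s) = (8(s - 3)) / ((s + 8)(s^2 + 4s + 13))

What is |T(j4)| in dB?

Substitute s = j4: numerator = -24 + j32, denominator = -88 + j116.
|T(j4)| = |-24 + j32| / |-88 + j116| = 40 / 145.60 ≈ 0.2747.
In decibels: 20·log₁₀(0.2747) ≈ -11.2 dB.

|T(j4)|_dB ≈ -11.2 dB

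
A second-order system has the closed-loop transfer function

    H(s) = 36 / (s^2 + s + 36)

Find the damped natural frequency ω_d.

ω_d ≈ 5.979 rad/s

Comparing s^2 + s + 36 to s^2 + 2ζωₙs + ωₙ²: ωₙ = 6 rad/s and ζ = 1/(2·6) ≈ 0.08333.
ζωₙ = 1/2 = 0.5, so ω_d = ωₙ√(1−ζ²) = √(ωₙ² − (ζωₙ)²) = √(36 − 0.5²) = √35.75 ≈ 5.979 rad/s.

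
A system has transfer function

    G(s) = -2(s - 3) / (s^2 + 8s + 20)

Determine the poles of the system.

s = -4 + 2j, -4 - 2j

The poles are the roots of the denominator s^2 + 8s + 20 = 0.
Using the quadratic formula: s = (-8 ± √(-16))/2 = -4 ± 2j.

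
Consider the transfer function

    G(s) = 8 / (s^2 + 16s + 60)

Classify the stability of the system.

The denominator s^2 + 16s + 60 factors as (s + 6)(s + 10), giving poles at s = -6, -10.
Since all poles lie strictly in the left half-plane, the system is stable.

stable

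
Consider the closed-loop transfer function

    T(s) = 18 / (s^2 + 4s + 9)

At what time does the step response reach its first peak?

t_p ≈ 1.405 s

Comparing s^2 + 4s + 9 to s^2 + 2ζωₙs + ωₙ²: ωₙ = 3 rad/s and ζ = 4/(2·3) ≈ 0.6667.
ζωₙ = 4/2 = 2, so ω_d = ωₙ√(1−ζ²) = √(ωₙ² − (ζωₙ)²) = √(9 − 2²) = √5 ≈ 2.236 rad/s.
t_p = π/ω_d = π/2.236 ≈ 1.405 s.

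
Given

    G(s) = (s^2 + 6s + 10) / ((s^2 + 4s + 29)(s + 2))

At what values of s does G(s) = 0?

Set the numerator to zero: s^2 + 6s + 10 = 0.
Factoring: (s^2 + 6s + 10) = 0.

s = -3 ± j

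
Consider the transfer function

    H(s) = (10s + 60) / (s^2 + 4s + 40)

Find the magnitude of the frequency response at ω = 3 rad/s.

Substitute s = j3: numerator = 60 + j30, denominator = 31 + j12.
|H(j3)| = |60 + j30| / |31 + j12| = 67.082 / 33.242 ≈ 2.018.

|H(j3)| ≈ 2.018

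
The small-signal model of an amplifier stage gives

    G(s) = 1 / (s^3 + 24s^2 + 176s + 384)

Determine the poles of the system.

The poles are the roots of the denominator s^3 + 24s^2 + 176s + 384 = 0.
Trying s = -12: the polynomial evaluates to 0, so (s + 12) is a factor.
Dividing out leaves s^2 + 12s + 32 = 0.
Factoring the quadratic: (s + 4)(s + 8) = 0.

s = -12, -4, -8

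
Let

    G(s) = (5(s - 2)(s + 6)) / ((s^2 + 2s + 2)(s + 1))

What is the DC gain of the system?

At s = 0 each factor (s + a) contributes a and each (s^2 + bs + c) contributes c.
G(0) = 5·(-2) · (6) / ((2) · (1)) = -60/2 = -30.

G(0) = -30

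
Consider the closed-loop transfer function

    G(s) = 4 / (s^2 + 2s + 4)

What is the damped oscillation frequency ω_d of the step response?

ω_d ≈ 1.732 rad/s

Comparing s^2 + 2s + 4 to s^2 + 2ζωₙs + ωₙ²: ωₙ = 2 rad/s and ζ = 2/(2·2) = 0.5.
ζωₙ = 2/2 = 1, so ω_d = ωₙ√(1−ζ²) = √(ωₙ² − (ζωₙ)²) = √(4 − 1²) = √3 ≈ 1.732 rad/s.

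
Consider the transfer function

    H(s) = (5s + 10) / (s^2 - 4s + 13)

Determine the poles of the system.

The poles are the roots of the denominator s^2 - 4s + 13 = 0.
Using the quadratic formula: s = (4 ± √(-36))/2 = 2 ± 3j.

s = 2 + 3j, 2 - 3j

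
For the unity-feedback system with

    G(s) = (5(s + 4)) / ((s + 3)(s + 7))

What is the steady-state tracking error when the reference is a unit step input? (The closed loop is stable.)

e_ss = 0.5122

G(s) has no poles at the origin.
This is a Type 0 system. Kp = lim_{s→0} G(s) = 20/21.
e_ss = 1/(1 + Kp) = 1/(1 + 20/21) = 21/41 ≈ 0.5122.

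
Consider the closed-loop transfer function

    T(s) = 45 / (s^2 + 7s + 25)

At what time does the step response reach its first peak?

Comparing s^2 + 7s + 25 to s^2 + 2ζωₙs + ωₙ²: ωₙ = 5 rad/s and ζ = 7/(2·5) = 0.7.
ζωₙ = 7/2 = 3.5, so ω_d = ωₙ√(1−ζ²) = √(ωₙ² − (ζωₙ)²) = √(25 − 3.5²) = √12.75 ≈ 3.571 rad/s.
t_p = π/ω_d = π/3.571 ≈ 0.8798 s.

t_p ≈ 0.8798 s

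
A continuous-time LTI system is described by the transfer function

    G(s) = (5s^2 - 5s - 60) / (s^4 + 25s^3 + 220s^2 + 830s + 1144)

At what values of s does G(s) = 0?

Set the numerator to zero: 5s^2 - 5s - 60 = 0, i.e. 5·(s^2 - s - 12) = 0.
Factoring: (s - 4)(s + 3) = 0.

s = 4, -3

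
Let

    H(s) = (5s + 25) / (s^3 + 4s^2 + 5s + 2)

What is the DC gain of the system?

Set s = 0: H(0) = (25) / (2) = 25/2.

H(0) = 25/2 ≈ 12.50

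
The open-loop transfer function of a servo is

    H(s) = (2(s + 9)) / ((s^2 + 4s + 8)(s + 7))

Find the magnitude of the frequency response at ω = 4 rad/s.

Substitute s = j4: numerator = 18 + j8, denominator = -120 + j80.
|H(j4)| = |18 + j8| / |-120 + j80| = 19.698 / 144.22 ≈ 0.1366.

|H(j4)| ≈ 0.1366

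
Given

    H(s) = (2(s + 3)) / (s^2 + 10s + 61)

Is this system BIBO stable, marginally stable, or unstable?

stable

The poles can be read from the denominator factors: s = -5 + 6j, -5 - 6j.
Since all poles lie strictly in the left half-plane, the system is stable.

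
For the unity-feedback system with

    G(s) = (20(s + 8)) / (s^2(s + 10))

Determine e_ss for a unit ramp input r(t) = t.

G(s) has 2 poles at the origin.
This is a Type 2 system; for a ramp input the steady-state error is zero.

e_ss = 0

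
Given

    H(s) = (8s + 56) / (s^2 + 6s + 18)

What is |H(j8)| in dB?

Substitute s = j8: numerator = 56 + j64, denominator = -46 + j48.
|H(j8)| = |56 + j64| / |-46 + j48| = 85.041 / 66.483 ≈ 1.279.
In decibels: 20·log₁₀(1.279) ≈ 2.14 dB.

|H(j8)|_dB ≈ 2.14 dB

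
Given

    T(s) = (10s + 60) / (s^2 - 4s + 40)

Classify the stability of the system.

The denominator s^2 - 4s + 40 factors as (s^2 - 4s + 40), giving poles at s = 2 + 6j, 2 - 6j.
Since the pole(s) at s = 2 ± 6j lie in the right half-plane, the system is unstable.

unstable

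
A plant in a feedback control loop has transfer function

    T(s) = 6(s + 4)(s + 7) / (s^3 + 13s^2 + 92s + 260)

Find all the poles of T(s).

The poles are the roots of the denominator s^3 + 13s^2 + 92s + 260 = 0.
Trying s = -5: the polynomial evaluates to 0, so (s + 5) is a factor.
Dividing out leaves s^2 + 8s + 52 = 0.
The quadratic formula then gives s = -4 ± 6j.

s = -4 + 6j, -4 - 6j, -5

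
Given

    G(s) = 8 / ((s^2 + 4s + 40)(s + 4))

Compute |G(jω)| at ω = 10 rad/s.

Substitute s = j10: numerator = 8, denominator = -640 - j440.
|G(j10)| = |8| / |-640 - j440| = 8 / 776.66 ≈ 0.01030.

|G(j10)| ≈ 0.01030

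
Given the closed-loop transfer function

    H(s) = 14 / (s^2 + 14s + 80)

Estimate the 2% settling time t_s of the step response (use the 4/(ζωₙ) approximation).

t_s ≈ 0.5714 s

Comparing s^2 + 14s + 80 to s^2 + 2ζωₙs + ωₙ²: ωₙ = √80 ≈ 8.944 rad/s and ζ = 14/(2·√80) ≈ 0.7826.
ζωₙ = 14/2 = 7, so t_s ≈ 4/(ζωₙ) = 4/7 ≈ 0.5714 s.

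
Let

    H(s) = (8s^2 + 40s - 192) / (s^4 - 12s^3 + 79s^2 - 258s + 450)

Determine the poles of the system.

s = 3 + 3j, 3 - 3j, 3 + 4j, 3 - 4j

The poles are the roots of the denominator s^4 - 12s^3 + 79s^2 - 258s + 450 = 0.
No real roots exist; factor into two real quadratics: (s^2 - 6s + 18)(s^2 - 6s + 25) = 0.
Each quadratic gives a conjugate pair via the quadratic formula.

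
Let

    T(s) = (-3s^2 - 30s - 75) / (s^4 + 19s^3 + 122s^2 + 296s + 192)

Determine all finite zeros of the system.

s = -5, -5

Set the numerator to zero: -3s^2 - 30s - 75 = 0, i.e. -3·(s^2 + 10s + 25) = 0.
Factoring: (s + 5)^2 = 0.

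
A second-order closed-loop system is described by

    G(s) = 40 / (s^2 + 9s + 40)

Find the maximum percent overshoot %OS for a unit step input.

%OS ≈ 4.15%

Comparing s^2 + 9s + 40 to s^2 + 2ζωₙs + ωₙ²: ωₙ = √40 ≈ 6.325 rad/s and ζ = 9/(2·√40) ≈ 0.7115.
%OS = 100·exp(−πζ/√(1−ζ²)) = 100·exp(−π·0.7115/√(1−0.7115²)) ≈ 4.15%.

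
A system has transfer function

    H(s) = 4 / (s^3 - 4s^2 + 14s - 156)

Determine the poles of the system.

The poles are the roots of the denominator s^3 - 4s^2 + 14s - 156 = 0.
Trying s = 6: the polynomial evaluates to 0, so (s - 6) is a factor.
Dividing out leaves s^2 + 2s + 26 = 0.
The quadratic formula then gives s = -1 ± 5j.

s = -1 + 5j, -1 - 5j, 6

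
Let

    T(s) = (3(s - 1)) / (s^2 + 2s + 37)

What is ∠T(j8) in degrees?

∠T(j8) ≈ -52.22°

At s = j8: numerator = -3 + j24, denominator = -27 + j16.
∠T = ∠num − ∠den = 97.125° − (149.35°) = -52.22°.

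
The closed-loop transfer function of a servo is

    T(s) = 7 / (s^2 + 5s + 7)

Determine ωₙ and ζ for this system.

ωₙ ≈ 2.646 rad/s, ζ ≈ 0.9449

Compare the denominator to the standard form s^2 + 2ζωₙs + ωₙ².
ωₙ² = 7, so ωₙ = √7 ≈ 2.646 rad/s.
2ζωₙ = 5, so ζ = 5/(2·√7) ≈ 0.9449.
With ζ = 0.9449 the response is underdamped.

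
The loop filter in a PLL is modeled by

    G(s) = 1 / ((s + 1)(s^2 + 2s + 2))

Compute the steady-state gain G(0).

G(0) = 1/2 ≈ 0.5000

Set s = 0: G(0) = (1) / (2) = 1/2.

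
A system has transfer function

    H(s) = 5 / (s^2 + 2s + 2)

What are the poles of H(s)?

s = -1 + j, -1 - j

The poles are the roots of the denominator s^2 + 2s + 2 = 0.
Using the quadratic formula: s = (-2 ± √(-4))/2 = -1 ± 1j.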